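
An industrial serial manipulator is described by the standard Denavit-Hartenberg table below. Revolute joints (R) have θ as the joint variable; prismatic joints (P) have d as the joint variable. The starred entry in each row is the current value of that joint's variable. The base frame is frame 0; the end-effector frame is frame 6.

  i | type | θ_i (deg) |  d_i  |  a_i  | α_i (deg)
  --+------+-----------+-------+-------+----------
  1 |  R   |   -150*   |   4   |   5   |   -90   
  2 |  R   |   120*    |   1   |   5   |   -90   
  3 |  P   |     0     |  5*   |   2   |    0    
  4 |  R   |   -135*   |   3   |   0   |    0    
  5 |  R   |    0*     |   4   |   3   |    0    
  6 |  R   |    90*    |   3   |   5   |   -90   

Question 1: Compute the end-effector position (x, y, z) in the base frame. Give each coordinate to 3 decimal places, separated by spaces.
after link 1: o_1 = (-4.3301, -2.5000, 4.0000)
after link 2: o_2 = (-1.6651, -2.1160, -0.3301)
after link 3: o_3 = (2.9510, 0.5490, 0.4378)
after link 4: o_4 = (5.2010, 1.8481, 1.9378)
after link 5: o_5 = (8.3431, 1.2127, 5.7749)
after link 6: o_6 = (13.8918, 0.3337, 4.2131)

13.892 0.334 4.213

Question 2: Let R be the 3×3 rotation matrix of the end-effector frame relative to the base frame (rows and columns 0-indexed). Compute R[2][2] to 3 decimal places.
-0.612

End-effector z-axis (col 2 of R) = (-0.0474,0.7891,-0.6124)
R[2][2] = -0.6124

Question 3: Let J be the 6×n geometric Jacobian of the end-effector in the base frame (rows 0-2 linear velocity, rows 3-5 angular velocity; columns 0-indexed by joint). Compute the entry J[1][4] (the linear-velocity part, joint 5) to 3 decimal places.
axis z_4 = (0.7500,0.4330,0.5000); lever o_n−o_4 = (8.6908,-1.5143,2.2753)
cross product → J_v[:, 4] = (1.7424,2.6390,-4.8990)
J_ω[:, 4] = z_4
entry J[1][4] = 2.6390

2.639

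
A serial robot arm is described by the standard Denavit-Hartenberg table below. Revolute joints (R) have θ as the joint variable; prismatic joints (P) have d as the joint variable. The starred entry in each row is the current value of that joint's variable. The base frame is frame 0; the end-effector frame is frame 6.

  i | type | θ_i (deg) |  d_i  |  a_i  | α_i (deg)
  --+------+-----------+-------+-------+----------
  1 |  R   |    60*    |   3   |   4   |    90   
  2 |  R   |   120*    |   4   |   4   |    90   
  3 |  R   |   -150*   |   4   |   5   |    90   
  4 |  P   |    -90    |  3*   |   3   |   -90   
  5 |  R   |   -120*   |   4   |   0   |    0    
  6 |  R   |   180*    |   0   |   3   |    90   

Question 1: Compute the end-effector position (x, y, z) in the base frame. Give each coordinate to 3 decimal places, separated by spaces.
2.651 4.895 -0.710

after link 1: o_1 = (2.0000, 3.4641, 3.0000)
after link 2: o_2 = (4.4641, -0.2679, 6.4641)
after link 3: o_3 = (5.1136, 5.8571, 4.7141)
after link 4: o_4 = (6.4396, 2.9575, 1.9151)
after link 5: o_5 = (5.5736, 5.4575, -1.0849)
after link 6: o_6 = (2.6507, 4.8950, -0.7099)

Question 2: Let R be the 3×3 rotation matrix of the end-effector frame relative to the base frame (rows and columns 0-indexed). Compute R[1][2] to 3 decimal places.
-0.758

End-effector z-axis (col 2 of R) = (0.0625,-0.7578,-0.6495)
R[1][2] = -0.7578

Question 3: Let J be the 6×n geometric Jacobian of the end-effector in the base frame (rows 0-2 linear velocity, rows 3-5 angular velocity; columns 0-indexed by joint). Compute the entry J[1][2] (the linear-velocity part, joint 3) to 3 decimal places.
axis z_2 = (0.4330,0.7500,0.5000); lever o_n−o_2 = (-1.8134,5.1630,-7.1740)
cross product → J_v[:, 2] = (-7.9620,2.1998,3.5957)
J_ω[:, 2] = z_2
entry J[1][2] = 2.1998

2.200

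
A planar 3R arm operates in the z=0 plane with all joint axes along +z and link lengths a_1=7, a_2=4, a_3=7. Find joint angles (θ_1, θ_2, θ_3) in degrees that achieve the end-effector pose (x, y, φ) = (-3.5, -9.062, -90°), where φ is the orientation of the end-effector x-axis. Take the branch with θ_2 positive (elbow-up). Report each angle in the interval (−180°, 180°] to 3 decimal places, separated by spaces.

-178.989 150.002 -61.013

wrist centre = target − a_3·(cos φ, sin φ) = (-3.5000, -2.0620)
cos θ_2 = (16.5018−7²−4²)/(2·7·4) = -0.8660; θ_2 = 150.0015° (elbow-up)
β = atan2(-2.0620,-3.5000) = -149.4958°; ψ = atan2(1.9999,3.5358) = 29.4929°
θ_1 = β − ψ = -178.9888°
θ_3 = φ − θ_1 − θ_2 = -61.0127° (wrapped to (-180°,180°])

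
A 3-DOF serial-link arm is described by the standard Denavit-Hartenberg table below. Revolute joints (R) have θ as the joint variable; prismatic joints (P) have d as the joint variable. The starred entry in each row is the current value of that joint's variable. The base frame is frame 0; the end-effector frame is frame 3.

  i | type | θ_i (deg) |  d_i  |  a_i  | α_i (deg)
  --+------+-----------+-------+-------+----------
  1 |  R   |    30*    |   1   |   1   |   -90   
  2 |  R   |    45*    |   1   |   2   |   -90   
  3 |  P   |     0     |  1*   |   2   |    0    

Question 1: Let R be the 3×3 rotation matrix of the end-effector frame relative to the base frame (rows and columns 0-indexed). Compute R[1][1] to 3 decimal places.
End-effector y-axis (col 1 of R) = (0.5000,-0.8660,-0.0000)
R[1][1] = -0.8660

-0.866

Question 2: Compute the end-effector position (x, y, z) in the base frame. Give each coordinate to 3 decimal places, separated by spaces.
2.203 2.427 -2.536

after link 1: o_1 = (0.8660, 0.5000, 1.0000)
after link 2: o_2 = (1.5908, 2.0731, -0.4142)
after link 3: o_3 = (2.2031, 2.4267, -2.5355)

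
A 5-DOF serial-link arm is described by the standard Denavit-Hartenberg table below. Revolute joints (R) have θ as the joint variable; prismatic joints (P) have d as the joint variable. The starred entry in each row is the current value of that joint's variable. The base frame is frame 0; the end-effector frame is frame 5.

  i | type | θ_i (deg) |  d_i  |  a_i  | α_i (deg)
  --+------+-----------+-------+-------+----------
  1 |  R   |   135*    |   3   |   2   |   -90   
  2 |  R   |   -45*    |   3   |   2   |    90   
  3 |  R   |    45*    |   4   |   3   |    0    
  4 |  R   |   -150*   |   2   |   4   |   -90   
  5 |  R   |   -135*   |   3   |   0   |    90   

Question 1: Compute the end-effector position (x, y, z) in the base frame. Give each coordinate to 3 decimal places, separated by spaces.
after link 1: o_1 = (-1.4142, 1.4142, 3.0000)
after link 2: o_2 = (-4.5355, 0.2929, 4.4142)
after link 3: o_3 = (-5.0962, -2.1464, 8.7426)
after link 4: o_4 = (-0.8465, -0.9320, 9.4248)
after link 5: o_5 = (-1.7464, 1.0659, 11.4738)

-1.746 1.066 11.474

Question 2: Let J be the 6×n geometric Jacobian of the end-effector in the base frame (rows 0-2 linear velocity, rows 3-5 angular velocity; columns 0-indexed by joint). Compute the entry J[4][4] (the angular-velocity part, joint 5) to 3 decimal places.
0.666

axis z_4 = (-0.3000,0.6660,0.6830); lever o_n−o_4 = (-0.8999,1.9979,2.0490)
cross product → J_v[:, 4] = (0.0000,0.0000,0.0000)
J_ω[:, 4] = z_4
entry J[4][4] = 0.6660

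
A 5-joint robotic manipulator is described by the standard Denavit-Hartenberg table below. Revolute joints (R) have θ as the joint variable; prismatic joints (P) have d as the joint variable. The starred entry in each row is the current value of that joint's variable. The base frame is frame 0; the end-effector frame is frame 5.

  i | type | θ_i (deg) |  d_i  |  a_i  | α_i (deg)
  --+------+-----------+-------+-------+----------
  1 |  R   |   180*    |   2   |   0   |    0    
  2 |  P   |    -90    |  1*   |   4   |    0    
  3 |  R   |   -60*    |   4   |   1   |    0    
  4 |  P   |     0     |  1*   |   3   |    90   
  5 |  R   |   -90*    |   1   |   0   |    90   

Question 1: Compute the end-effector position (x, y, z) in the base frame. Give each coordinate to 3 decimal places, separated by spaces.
after link 1: o_1 = (0.0000, 0.0000, 2.0000)
after link 2: o_2 = (0.0000, 4.0000, 3.0000)
after link 3: o_3 = (0.8660, 4.5000, 7.0000)
after link 4: o_4 = (3.4641, 6.0000, 8.0000)
after link 5: o_5 = (3.9641, 5.1340, 8.0000)

3.964 5.134 8.000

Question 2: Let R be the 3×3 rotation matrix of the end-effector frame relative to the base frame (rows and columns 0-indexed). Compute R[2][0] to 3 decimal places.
-1.000

End-effector x-axis (col 0 of R) = (0.0000,-0.0000,-1.0000)
R[2][0] = -1.0000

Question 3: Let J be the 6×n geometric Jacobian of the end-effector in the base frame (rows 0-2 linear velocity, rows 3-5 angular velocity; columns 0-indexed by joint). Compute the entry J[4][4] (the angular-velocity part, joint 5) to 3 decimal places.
axis z_4 = (0.5000,-0.8660,0.0000); lever o_n−o_4 = (0.5000,-0.8660,0.0000)
cross product → J_v[:, 4] = (0.0000,0.0000,0.0000)
J_ω[:, 4] = z_4
entry J[4][4] = -0.8660

-0.866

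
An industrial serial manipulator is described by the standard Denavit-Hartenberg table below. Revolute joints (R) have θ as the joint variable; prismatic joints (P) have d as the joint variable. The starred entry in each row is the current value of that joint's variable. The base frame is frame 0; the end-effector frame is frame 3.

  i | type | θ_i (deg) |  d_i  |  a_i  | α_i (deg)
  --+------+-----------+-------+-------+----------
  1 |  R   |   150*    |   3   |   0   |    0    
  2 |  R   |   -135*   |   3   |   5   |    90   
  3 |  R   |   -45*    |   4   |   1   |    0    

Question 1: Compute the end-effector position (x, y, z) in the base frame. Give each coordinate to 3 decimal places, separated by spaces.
6.548 -2.387 5.293

after link 1: o_1 = (0.0000, 0.0000, 3.0000)
after link 2: o_2 = (4.8296, 1.2941, 6.0000)
after link 3: o_3 = (6.5479, -2.3866, 5.2929)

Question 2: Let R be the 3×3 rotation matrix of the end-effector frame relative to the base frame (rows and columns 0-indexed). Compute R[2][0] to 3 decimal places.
-0.707

End-effector x-axis (col 0 of R) = (0.6830,0.1830,-0.7071)
R[2][0] = -0.7071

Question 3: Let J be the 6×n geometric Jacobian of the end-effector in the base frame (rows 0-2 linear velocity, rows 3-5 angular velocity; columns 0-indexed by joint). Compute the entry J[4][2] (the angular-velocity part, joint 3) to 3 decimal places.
-0.966

axis z_2 = (0.2588,-0.9659,0.0000); lever o_n−o_2 = (1.7183,-3.6807,-0.7071)
cross product → J_v[:, 2] = (0.6830,0.1830,0.7071)
J_ω[:, 2] = z_2
entry J[4][2] = -0.9659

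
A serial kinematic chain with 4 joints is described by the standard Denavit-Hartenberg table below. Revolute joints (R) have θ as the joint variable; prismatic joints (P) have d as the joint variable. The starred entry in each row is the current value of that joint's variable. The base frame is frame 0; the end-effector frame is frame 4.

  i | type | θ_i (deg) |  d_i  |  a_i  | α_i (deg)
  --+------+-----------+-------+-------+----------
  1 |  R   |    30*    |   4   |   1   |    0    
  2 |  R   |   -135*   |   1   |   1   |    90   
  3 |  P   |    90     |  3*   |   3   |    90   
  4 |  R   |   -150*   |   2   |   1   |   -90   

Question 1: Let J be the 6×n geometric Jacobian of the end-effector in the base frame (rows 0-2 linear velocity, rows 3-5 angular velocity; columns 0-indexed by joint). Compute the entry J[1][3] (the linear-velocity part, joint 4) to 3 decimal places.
-0.224

axis z_3 = (-0.2588,-0.9659,-0.0000); lever o_n−o_3 = (-0.0347,-2.0613,-0.8660)
cross product → J_v[:, 3] = (0.8365,-0.2241,0.5000)
J_ω[:, 3] = z_3
entry J[1][3] = -0.2241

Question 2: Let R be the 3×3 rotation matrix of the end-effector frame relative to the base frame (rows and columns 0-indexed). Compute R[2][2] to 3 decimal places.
End-effector z-axis (col 2 of R) = (0.8365,-0.2241,0.5000)
R[2][2] = 0.5000

0.500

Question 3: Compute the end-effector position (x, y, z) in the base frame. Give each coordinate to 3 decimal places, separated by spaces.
-2.325 -1.751 7.134

after link 1: o_1 = (0.8660, 0.5000, 4.0000)
after link 2: o_2 = (0.6072, -0.4659, 5.0000)
after link 3: o_3 = (-2.2906, 0.3105, 8.0000)
after link 4: o_4 = (-2.3252, -1.7507, 7.1340)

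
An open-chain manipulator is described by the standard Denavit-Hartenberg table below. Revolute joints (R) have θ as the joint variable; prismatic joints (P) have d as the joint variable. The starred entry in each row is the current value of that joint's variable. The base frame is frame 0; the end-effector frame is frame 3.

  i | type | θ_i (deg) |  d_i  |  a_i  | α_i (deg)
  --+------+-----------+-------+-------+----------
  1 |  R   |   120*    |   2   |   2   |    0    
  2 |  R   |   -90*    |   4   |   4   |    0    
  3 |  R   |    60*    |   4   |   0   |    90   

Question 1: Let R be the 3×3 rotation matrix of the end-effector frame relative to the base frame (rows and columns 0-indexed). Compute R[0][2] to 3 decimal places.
End-effector z-axis (col 2 of R) = (1.0000,-0.0000,0.0000)
R[0][2] = 1.0000

1.000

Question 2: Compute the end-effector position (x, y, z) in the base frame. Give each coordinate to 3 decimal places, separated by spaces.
2.464 3.732 10.000

after link 1: o_1 = (-1.0000, 1.7321, 2.0000)
after link 2: o_2 = (2.4641, 3.7321, 6.0000)
after link 3: o_3 = (2.4641, 3.7321, 10.0000)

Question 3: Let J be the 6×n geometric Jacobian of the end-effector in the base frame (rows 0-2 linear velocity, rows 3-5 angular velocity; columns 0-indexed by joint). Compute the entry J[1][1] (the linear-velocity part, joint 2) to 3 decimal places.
axis z_1 = (0.0000,0.0000,1.0000); lever o_n−o_1 = (3.4641,2.0000,8.0000)
cross product → J_v[:, 1] = (-2.0000,3.4641,0.0000)
J_ω[:, 1] = z_1
entry J[1][1] = 3.4641

3.464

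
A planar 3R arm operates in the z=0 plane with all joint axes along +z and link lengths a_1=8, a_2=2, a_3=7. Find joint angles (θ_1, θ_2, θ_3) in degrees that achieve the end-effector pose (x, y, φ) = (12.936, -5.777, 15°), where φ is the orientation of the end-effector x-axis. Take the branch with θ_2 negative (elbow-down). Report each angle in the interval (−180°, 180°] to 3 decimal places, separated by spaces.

-45.000 -29.997 89.998

wrist centre = target − a_3·(cos φ, sin φ) = (6.1745, -7.5887)
cos θ_2 = (95.7136−8²−2²)/(2·8·2) = 0.8660; θ_2 = -29.9973° (elbow-down)
β = atan2(-7.5887,6.1745) = -50.8667°; ψ = atan2(-0.9999,9.7321) = -5.8662°
θ_1 = β − ψ = -45.0005°
θ_3 = φ − θ_1 − θ_2 = 89.9978° (wrapped to (-180°,180°])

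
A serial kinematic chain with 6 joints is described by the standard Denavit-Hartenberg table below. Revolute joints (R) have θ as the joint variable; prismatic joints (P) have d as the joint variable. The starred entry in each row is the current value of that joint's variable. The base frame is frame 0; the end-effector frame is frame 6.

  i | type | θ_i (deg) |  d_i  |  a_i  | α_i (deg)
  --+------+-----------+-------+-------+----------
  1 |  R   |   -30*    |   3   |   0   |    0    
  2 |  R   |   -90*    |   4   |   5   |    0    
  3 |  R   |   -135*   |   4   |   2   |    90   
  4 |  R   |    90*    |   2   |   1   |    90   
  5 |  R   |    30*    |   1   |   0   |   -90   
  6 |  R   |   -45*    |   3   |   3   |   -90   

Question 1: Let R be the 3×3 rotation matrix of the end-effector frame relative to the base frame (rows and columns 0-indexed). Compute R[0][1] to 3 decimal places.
-0.837

End-effector y-axis (col 1 of R) = (-0.8365,-0.2241,0.5000)
R[0][1] = -0.8365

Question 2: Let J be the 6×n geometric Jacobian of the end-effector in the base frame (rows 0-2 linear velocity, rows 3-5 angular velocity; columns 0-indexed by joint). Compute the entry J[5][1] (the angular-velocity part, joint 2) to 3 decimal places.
1.000

axis z_1 = (0.0000,0.0000,1.0000); lever o_n−o_1 = (1.6404,2.0813,9.3371)
cross product → J_v[:, 1] = (-2.0813,1.6404,0.0000)
J_ω[:, 1] = z_1
entry J[5][1] = 1.0000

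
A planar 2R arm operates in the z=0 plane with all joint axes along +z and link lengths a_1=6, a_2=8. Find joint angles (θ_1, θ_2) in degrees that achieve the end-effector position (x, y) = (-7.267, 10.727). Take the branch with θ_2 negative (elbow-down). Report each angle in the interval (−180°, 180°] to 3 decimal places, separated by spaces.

cos θ_2 = (167.8778−6²−8²)/(2·6·8) = 0.7071; θ_2 = -45.0037° (elbow-down)
β = atan2(10.7270,-7.2670) = 124.1157°; ψ = atan2(-5.6572,11.6565) = -25.8886°
θ_1 = β − ψ = 150.0043°

150.004 -45.004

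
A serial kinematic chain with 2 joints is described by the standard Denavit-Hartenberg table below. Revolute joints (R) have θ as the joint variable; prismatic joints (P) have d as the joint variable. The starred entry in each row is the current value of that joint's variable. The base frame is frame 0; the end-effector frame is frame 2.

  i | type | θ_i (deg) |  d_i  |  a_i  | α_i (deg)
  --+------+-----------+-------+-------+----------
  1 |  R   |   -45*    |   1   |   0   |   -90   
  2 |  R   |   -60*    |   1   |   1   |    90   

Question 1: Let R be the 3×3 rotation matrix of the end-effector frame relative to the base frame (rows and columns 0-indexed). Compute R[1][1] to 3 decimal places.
0.707

End-effector y-axis (col 1 of R) = (0.7071,0.7071,0.0000)
R[1][1] = 0.7071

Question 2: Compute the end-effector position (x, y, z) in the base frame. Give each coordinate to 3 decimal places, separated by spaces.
after link 1: o_1 = (0.0000, 0.0000, 1.0000)
after link 2: o_2 = (1.0607, 0.3536, 1.8660)

1.061 0.354 1.866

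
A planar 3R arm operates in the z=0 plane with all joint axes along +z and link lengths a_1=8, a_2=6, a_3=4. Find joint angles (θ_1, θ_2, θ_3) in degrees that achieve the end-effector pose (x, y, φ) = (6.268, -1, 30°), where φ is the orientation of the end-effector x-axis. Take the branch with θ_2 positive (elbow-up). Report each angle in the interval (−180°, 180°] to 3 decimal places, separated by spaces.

wrist centre = target − a_3·(cos φ, sin φ) = (2.8039, -3.0000)
cos θ_2 = (16.8618−8²−6²)/(2·8·6) = -0.8660; θ_2 = 149.9997° (elbow-up)
β = atan2(-3.0000,2.8039) = -46.9352°; ψ = atan2(3.0000,2.8039) = 46.9358°
θ_1 = β − ψ = -93.8710°
θ_3 = φ − θ_1 − θ_2 = -26.1287° (wrapped to (-180°,180°])

-93.871 150.000 -26.129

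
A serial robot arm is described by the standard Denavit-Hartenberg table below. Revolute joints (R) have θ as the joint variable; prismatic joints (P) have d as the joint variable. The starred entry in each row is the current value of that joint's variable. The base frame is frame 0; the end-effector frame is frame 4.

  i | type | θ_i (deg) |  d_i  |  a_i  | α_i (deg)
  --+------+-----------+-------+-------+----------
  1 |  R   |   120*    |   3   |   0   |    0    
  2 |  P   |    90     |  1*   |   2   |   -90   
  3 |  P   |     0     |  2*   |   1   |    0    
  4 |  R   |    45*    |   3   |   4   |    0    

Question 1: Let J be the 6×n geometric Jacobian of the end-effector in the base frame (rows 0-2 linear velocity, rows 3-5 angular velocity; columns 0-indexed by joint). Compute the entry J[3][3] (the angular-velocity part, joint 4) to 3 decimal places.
axis z_3 = (0.5000,-0.8660,0.0000); lever o_n−o_3 = (-0.9495,-4.0123,-2.8284)
cross product → J_v[:, 3] = (2.4495,1.4142,-2.8284)
J_ω[:, 3] = z_3
entry J[3][3] = 0.5000

0.500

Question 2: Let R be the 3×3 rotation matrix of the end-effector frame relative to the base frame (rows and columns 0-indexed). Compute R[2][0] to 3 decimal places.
-0.707

End-effector x-axis (col 0 of R) = (-0.6124,-0.3536,-0.7071)
R[2][0] = -0.7071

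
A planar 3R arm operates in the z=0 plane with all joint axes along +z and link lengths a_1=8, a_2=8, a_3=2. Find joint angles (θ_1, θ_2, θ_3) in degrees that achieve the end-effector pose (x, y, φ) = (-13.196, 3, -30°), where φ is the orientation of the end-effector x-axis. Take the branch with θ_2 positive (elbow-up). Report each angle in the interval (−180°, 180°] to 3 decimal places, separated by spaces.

wrist centre = target − a_3·(cos φ, sin φ) = (-14.9281, 4.0000)
cos θ_2 = (238.8467−8²−8²)/(2·8·8) = 0.8660; θ_2 = 30.0041° (elbow-up)
β = atan2(4.0000,-14.9281) = 164.9999°; ψ = atan2(4.0005,14.9279) = 15.0020°
θ_1 = β − ψ = 149.9978°
θ_3 = φ − θ_1 − θ_2 = 149.9981° (wrapped to (-180°,180°])

149.998 30.004 149.998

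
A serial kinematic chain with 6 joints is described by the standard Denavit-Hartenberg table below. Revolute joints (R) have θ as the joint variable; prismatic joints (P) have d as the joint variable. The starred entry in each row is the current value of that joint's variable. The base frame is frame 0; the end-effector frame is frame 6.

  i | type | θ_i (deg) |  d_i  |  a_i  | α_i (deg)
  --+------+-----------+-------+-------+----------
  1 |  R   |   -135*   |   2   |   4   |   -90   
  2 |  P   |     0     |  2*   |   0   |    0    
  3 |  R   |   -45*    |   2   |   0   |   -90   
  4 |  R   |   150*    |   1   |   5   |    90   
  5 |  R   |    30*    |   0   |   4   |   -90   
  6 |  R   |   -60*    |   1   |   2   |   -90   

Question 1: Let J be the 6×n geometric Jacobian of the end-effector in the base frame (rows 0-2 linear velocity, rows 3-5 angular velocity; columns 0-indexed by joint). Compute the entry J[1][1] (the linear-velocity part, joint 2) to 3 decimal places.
prismatic axis z_1 = (0.7071,-0.7071,0.0000)
J_v[:, 1] = z_1; J_ω[:, 1] = (0,0,0)
entry J[1][1] = -0.7071

-0.707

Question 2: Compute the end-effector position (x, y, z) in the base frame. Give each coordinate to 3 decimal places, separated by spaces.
-2.975 -0.267 -5.882

after link 1: o_1 = (-2.8284, -2.8284, 2.0000)
after link 2: o_2 = (-1.4142, -4.2426, 2.0000)
after link 3: o_3 = (0.0000, -5.6569, 2.0000)
after link 4: o_4 = (-0.1027, -2.2240, -1.7690)
after link 5: o_5 = (-0.8274, -0.4993, -5.3045)
after link 6: o_6 = (-2.9750, -0.2667, -5.8822)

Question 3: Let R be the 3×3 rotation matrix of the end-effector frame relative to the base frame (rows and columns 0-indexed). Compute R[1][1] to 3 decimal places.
0.826

End-effector y-axis (col 1 of R) = (0.4727,0.8263,0.3062)
R[1][1] = 0.8263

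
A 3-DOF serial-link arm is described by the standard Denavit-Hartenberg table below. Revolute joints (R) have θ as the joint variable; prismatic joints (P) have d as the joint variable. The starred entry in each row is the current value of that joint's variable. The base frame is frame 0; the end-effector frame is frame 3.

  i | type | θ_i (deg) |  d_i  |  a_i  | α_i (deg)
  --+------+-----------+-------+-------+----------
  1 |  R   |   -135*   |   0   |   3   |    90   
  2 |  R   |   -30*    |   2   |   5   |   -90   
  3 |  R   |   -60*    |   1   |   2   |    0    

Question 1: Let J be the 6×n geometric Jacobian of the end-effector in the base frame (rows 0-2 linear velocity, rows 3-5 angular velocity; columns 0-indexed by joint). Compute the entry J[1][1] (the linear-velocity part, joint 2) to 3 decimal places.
axis z_1 = (-0.7071,0.7071,0.0000); lever o_n−o_1 = (-6.6667,-1.3888,-2.1340)
cross product → J_v[:, 1] = (-1.5089,-1.5089,5.6962)
J_ω[:, 1] = z_1
entry J[1][1] = -1.5089

-1.509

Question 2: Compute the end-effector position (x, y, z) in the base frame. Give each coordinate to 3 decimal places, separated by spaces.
-8.788 -3.510 -2.134

after link 1: o_1 = (-2.1213, -2.1213, 0.0000)
after link 2: o_2 = (-6.5974, -3.7690, -2.5000)
after link 3: o_3 = (-8.7881, -3.5101, -2.1340)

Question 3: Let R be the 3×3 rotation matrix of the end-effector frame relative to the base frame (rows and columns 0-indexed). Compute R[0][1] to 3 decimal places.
-0.177

End-effector y-axis (col 1 of R) = (-0.1768,-0.8839,-0.4330)
R[0][1] = -0.1768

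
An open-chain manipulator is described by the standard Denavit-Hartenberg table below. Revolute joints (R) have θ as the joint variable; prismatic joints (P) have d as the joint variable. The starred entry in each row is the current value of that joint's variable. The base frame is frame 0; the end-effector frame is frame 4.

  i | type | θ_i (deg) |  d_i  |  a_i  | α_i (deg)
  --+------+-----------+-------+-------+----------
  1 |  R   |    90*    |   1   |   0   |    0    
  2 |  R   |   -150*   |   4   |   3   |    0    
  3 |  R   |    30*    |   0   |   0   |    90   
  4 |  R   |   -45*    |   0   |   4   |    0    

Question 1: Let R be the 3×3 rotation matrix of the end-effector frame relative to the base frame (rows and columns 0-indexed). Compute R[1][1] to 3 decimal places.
End-effector y-axis (col 1 of R) = (0.6124,-0.3536,0.7071)
R[1][1] = -0.3536

-0.354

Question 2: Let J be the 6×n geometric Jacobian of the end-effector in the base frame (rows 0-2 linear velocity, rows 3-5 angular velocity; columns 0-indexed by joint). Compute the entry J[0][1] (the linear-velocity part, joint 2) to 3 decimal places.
4.012

axis z_1 = (0.0000,0.0000,1.0000); lever o_n−o_1 = (3.9495,-4.0123,1.1716)
cross product → J_v[:, 1] = (4.0123,3.9495,-0.0000)
J_ω[:, 1] = z_1
entry J[0][1] = 4.0123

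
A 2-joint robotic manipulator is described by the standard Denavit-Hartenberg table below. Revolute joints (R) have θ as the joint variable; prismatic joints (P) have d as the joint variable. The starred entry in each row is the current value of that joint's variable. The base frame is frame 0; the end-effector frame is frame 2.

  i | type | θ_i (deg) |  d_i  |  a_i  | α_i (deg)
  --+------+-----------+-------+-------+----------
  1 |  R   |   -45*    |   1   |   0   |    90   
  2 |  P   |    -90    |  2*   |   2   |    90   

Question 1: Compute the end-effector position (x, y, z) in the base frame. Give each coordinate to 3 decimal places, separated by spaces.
after link 1: o_1 = (0.0000, 0.0000, 1.0000)
after link 2: o_2 = (-1.4142, -1.4142, -1.0000)

-1.414 -1.414 -1.000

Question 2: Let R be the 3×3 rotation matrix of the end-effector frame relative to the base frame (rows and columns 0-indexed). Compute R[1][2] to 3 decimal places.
0.707

End-effector z-axis (col 2 of R) = (-0.7071,0.7071,-0.0000)
R[1][2] = 0.7071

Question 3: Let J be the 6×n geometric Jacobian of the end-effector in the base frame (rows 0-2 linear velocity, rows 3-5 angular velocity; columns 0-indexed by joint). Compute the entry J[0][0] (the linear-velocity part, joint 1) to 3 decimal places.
axis z_0 = ẑ; lever o_n−o_0 = (-1.4142,-1.4142,-1.0000)
cross product → J_v[:, 0] = (1.4142,-1.4142,0.0000)
J_ω[:, 0] = z_0
entry J[0][0] = 1.4142

1.414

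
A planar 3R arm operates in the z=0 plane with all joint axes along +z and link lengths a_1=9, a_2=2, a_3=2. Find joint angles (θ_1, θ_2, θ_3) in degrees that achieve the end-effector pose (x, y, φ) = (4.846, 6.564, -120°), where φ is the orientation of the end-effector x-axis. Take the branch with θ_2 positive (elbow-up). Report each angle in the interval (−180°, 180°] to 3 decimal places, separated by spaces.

45.002 60.000 134.998

wrist centre = target − a_3·(cos φ, sin φ) = (5.8460, 8.2961)
cos θ_2 = (103.0002−9²−2²)/(2·9·2) = 0.5000; θ_2 = 59.9997° (elbow-up)
β = atan2(8.2961,5.8460) = 54.8287°; ψ = atan2(1.7320,10.0000) = 9.8264°
θ_1 = β − ψ = 45.0023°
θ_3 = φ − θ_1 − θ_2 = 134.9980° (wrapped to (-180°,180°])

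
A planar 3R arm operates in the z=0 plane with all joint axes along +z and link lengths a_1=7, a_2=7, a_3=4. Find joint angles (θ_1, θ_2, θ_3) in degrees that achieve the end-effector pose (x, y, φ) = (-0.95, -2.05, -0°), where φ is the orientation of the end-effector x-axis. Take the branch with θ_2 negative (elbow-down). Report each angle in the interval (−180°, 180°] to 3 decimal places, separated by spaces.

wrist centre = target − a_3·(cos φ, sin φ) = (-4.9500, -2.0500)
cos θ_2 = (28.7050−7²−7²)/(2·7·7) = -0.7071; θ_2 = -134.9988° (elbow-down)
β = atan2(-2.0500,-4.9500) = -157.5035°; ψ = atan2(-4.9499,2.0504) = -67.4994°
θ_1 = β − ψ = -90.0041°
θ_3 = φ − θ_1 − θ_2 = -134.9971° (wrapped to (-180°,180°])

-90.004 -134.999 -134.997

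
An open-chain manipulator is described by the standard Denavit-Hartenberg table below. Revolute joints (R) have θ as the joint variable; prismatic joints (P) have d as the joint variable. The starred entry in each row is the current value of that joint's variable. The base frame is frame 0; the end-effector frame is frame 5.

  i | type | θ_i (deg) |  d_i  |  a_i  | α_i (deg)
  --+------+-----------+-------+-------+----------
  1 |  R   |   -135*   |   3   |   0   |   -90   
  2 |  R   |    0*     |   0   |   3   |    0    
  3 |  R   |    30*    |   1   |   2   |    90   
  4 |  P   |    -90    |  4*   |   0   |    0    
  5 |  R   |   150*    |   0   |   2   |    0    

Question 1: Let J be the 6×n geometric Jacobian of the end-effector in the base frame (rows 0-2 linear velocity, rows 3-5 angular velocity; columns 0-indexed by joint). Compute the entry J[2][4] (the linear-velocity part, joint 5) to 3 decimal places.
axis z_4 = (-0.3536,-0.3536,0.8660); lever o_n−o_4 = (0.6124,-1.8371,-0.5000)
cross product → J_v[:, 4] = (1.7678,0.3536,0.8660)
J_ω[:, 4] = z_4
entry J[2][4] = 0.8660

0.866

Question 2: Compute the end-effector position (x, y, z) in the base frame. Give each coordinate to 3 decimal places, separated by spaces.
after link 1: o_1 = (0.0000, 0.0000, 3.0000)
after link 2: o_2 = (-2.1213, -2.1213, 3.0000)
after link 3: o_3 = (-2.6390, -4.0532, 2.0000)
after link 4: o_4 = (-4.0532, -5.4674, 5.4641)
after link 5: o_5 = (-3.4408, -7.3045, 4.9641)

-3.441 -7.305 4.964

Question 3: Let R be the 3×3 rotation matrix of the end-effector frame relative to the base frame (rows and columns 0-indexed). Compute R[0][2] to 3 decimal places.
-0.354

End-effector z-axis (col 2 of R) = (-0.3536,-0.3536,0.8660)
R[0][2] = -0.3536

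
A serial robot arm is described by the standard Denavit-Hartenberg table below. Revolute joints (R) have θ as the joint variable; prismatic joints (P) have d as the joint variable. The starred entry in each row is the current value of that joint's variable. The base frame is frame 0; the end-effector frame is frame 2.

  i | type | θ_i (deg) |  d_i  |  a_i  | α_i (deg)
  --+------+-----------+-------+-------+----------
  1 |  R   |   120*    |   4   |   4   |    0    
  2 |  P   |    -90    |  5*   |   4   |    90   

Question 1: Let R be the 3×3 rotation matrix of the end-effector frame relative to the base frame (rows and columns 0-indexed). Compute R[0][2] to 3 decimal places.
0.500

End-effector z-axis (col 2 of R) = (0.5000,-0.8660,0.0000)
R[0][2] = 0.5000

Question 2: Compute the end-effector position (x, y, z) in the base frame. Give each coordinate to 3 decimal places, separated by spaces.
after link 1: o_1 = (-2.0000, 3.4641, 4.0000)
after link 2: o_2 = (1.4641, 5.4641, 9.0000)

1.464 5.464 9.000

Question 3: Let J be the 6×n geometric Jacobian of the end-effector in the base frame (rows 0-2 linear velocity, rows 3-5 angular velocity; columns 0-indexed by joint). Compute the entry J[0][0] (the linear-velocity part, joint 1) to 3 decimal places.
-5.464

axis z_0 = ẑ; lever o_n−o_0 = (1.4641,5.4641,9.0000)
cross product → J_v[:, 0] = (-5.4641,1.4641,0.0000)
J_ω[:, 0] = z_0
entry J[0][0] = -5.4641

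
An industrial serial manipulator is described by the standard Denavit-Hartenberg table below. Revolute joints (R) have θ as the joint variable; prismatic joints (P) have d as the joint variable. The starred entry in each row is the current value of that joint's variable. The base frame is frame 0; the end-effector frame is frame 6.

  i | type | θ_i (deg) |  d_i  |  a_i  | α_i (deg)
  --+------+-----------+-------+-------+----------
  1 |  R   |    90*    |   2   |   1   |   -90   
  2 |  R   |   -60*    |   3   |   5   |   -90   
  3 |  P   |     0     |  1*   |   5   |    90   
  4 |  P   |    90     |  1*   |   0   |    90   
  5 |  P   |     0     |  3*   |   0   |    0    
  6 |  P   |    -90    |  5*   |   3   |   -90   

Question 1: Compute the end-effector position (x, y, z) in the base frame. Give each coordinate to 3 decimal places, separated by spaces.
-1.000 10.866 17.088

after link 1: o_1 = (0.0000, 1.0000, 2.0000)
after link 2: o_2 = (-3.0000, 3.5000, 6.3301)
after link 3: o_3 = (-3.0000, 6.8660, 10.1603)
after link 4: o_4 = (-4.0000, 6.8660, 10.1603)
after link 5: o_5 = (-4.0000, 8.3660, 12.7583)
after link 6: o_6 = (-1.0000, 10.8660, 17.0885)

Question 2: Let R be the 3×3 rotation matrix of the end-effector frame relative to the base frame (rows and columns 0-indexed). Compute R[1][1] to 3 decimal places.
End-effector y-axis (col 1 of R) = (-0.0000,-0.5000,-0.8660)
R[1][1] = -0.5000

-0.500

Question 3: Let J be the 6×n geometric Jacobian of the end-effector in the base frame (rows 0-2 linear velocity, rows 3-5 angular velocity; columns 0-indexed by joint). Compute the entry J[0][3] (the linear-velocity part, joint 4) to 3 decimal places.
prismatic axis z_3 = (-1.0000,0.0000,0.0000)
J_v[:, 3] = z_3; J_ω[:, 3] = (0,0,0)
entry J[0][3] = -1.0000

-1.000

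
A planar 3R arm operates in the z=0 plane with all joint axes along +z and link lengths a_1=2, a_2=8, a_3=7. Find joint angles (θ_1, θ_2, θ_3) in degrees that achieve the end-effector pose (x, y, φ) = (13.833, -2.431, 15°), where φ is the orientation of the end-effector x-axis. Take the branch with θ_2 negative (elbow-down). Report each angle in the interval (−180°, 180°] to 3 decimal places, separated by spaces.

wrist centre = target − a_3·(cos φ, sin φ) = (7.0715, -4.2427)
cos θ_2 = (68.0072−2²−8²)/(2·2·8) = 0.0002; θ_2 = -89.9872° (elbow-down)
β = atan2(-4.2427,7.0715) = -30.9627°; ψ = atan2(-8.0000,2.0018) = -75.9517°
θ_1 = β − ψ = 44.9890°
θ_3 = φ − θ_1 − θ_2 = 59.9982° (wrapped to (-180°,180°])

44.989 -89.987 59.998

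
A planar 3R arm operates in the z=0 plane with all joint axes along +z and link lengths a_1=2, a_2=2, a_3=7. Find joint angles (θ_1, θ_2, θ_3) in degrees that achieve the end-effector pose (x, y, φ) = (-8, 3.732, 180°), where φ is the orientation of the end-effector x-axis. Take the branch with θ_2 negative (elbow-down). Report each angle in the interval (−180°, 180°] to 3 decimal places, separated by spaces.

120.003 -30.005 90.003

wrist centre = target − a_3·(cos φ, sin φ) = (-1.0000, 3.7320)
cos θ_2 = (14.9278−2²−2²)/(2·2·2) = 0.8660; θ_2 = -30.0054° (elbow-down)
β = atan2(3.7320,-1.0000) = 105.0002°; ψ = atan2(-1.0002,3.7320) = -15.0027°
θ_1 = β − ψ = 120.0029°
θ_3 = φ − θ_1 − θ_2 = 90.0025° (wrapped to (-180°,180°])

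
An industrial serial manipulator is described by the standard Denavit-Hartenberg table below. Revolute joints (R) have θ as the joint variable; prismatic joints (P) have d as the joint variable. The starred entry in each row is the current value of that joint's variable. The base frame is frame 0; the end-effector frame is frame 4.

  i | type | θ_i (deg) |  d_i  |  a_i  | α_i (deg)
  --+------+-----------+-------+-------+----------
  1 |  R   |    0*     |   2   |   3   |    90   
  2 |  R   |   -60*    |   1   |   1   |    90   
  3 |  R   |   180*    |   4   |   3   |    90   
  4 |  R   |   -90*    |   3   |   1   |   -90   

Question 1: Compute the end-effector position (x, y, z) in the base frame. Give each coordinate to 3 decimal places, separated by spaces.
-0.598 -4.000 2.232

after link 1: o_1 = (3.0000, 0.0000, 2.0000)
after link 2: o_2 = (3.5000, -1.0000, 1.1340)
after link 3: o_3 = (-1.4641, -1.0000, 1.7321)
after link 4: o_4 = (-0.5981, -4.0000, 2.2321)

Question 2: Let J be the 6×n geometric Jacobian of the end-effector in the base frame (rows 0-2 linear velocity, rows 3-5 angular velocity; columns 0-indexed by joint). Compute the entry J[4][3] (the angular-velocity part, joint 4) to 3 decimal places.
axis z_3 = (0.0000,-1.0000,-0.0000); lever o_n−o_3 = (0.8660,-3.0000,0.5000)
cross product → J_v[:, 3] = (-0.5000,-0.0000,0.8660)
J_ω[:, 3] = z_3
entry J[4][3] = -1.0000

-1.000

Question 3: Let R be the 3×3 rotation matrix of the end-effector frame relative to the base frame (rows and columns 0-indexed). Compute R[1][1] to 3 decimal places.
1.000

End-effector y-axis (col 1 of R) = (-0.0000,1.0000,0.0000)
R[1][1] = 1.0000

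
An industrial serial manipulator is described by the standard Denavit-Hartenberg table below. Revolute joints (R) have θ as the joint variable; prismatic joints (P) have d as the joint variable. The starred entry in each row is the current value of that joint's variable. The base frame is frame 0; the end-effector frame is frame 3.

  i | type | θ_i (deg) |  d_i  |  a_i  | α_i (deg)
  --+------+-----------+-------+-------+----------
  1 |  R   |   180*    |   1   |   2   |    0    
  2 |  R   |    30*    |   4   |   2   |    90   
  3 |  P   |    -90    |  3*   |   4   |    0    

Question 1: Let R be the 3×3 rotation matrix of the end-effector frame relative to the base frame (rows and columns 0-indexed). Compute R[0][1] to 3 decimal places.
End-effector y-axis (col 1 of R) = (-0.8660,-0.5000,0.0000)
R[0][1] = -0.8660

-0.866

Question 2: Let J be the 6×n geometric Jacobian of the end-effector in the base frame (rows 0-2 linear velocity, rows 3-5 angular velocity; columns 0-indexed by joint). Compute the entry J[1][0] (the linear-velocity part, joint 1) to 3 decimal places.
axis z_0 = ẑ; lever o_n−o_0 = (-5.2321,1.5981,1.0000)
cross product → J_v[:, 0] = (-1.5981,-5.2321,0.0000)
J_ω[:, 0] = z_0
entry J[1][0] = -5.2321

-5.232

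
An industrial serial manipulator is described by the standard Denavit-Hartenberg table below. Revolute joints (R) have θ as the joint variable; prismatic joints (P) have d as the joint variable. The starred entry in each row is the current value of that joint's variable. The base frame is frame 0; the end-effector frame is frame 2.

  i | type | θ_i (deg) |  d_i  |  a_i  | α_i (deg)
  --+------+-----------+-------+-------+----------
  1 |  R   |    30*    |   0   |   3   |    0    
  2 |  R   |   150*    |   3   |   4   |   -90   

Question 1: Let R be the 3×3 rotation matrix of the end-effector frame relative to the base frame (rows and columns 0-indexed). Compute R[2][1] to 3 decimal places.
-1.000

End-effector y-axis (col 1 of R) = (0.0000,-0.0000,-1.0000)
R[2][1] = -1.0000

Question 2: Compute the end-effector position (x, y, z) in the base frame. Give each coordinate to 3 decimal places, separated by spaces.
after link 1: o_1 = (2.5981, 1.5000, 0.0000)
after link 2: o_2 = (-1.4019, 1.5000, 3.0000)

-1.402 1.500 3.000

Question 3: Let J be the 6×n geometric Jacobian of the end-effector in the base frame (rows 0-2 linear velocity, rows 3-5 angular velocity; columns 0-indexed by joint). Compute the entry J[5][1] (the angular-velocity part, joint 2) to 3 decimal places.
1.000

axis z_1 = (0.0000,0.0000,1.0000); lever o_n−o_1 = (-4.0000,0.0000,3.0000)
cross product → J_v[:, 1] = (0.0000,-4.0000,0.0000)
J_ω[:, 1] = z_1
entry J[5][1] = 1.0000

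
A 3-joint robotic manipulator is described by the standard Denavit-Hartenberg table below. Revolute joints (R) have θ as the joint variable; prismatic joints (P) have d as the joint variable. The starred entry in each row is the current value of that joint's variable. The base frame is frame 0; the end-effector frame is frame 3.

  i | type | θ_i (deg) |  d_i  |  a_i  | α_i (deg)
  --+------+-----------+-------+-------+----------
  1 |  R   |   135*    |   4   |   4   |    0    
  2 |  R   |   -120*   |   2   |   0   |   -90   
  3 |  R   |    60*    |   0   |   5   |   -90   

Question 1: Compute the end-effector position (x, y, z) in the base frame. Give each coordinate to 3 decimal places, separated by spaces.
-0.414 3.475 1.670

after link 1: o_1 = (-2.8284, 2.8284, 4.0000)
after link 2: o_2 = (-2.8284, 2.8284, 6.0000)
after link 3: o_3 = (-0.4136, 3.4755, 1.6699)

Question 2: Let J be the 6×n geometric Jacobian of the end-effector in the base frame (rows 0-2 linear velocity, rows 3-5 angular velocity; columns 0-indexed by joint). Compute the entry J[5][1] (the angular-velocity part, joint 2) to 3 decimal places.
1.000

axis z_1 = (0.0000,0.0000,1.0000); lever o_n−o_1 = (2.4148,0.6470,-2.3301)
cross product → J_v[:, 1] = (-0.6470,2.4148,0.0000)
J_ω[:, 1] = z_1
entry J[5][1] = 1.0000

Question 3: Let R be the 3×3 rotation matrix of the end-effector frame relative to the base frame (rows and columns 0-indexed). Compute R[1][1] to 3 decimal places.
-0.966

End-effector y-axis (col 1 of R) = (0.2588,-0.9659,-0.0000)
R[1][1] = -0.9659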